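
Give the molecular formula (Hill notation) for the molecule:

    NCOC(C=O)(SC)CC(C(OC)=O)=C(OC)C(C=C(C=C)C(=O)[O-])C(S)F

C17H23FNO7S2-

Heavy atoms from the SMILES: 17 C, 1 F, 1 N, 7 O, 2 S.
Implicit hydrogens by atom environment:
  6 × C: no H
  6 × O: no H
  5 × C: 1 H each → 5
  3 × C: 3 H each → 9
  3 × C: 2 H each → 6
  1 × F: no H
  1 × N: 2 H
  1 × O (charge -1): no H
  1 × S: 1 H
  1 × S: no H
  Total hydrogens = 23.
Net charge -1.
Molecular formula: C17H23FNO7S2-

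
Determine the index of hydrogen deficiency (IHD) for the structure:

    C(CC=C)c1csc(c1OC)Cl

Molecular formula from the SMILES: C9H11ClOS.
DoU = (2C + 2 + N − H − X)/2 = (2·9 + 2 + 0 − 11 − 1)/2 = 8/2 = 4.
(Structurally: 1 ring(s) + 3 π bond(s) = 4.)

4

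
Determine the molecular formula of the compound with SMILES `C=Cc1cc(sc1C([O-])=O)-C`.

C8H7O2S-

Heavy atoms from the SMILES: 8 C, 2 O, 1 S.
Implicit hydrogens by atom environment:
  3 × C (aromatic): no H
  1 × C: 3 H
  1 × C: 2 H
  1 × C (aromatic): 1 H
  1 × C: 1 H
  1 × C: no H
  1 × O: no H
  1 × O (charge -1): no H
  1 × S (aromatic): no H
  Total hydrogens = 7.
Net charge -1.
Molecular formula: C8H7O2S-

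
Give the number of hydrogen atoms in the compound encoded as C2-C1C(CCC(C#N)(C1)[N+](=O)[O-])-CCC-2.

16

Hydrogens are implicit in SMILES; fill each atom to its normal valence:
  7 × C: 2 H each → 14
  2 × C: 1 H each → 2
  2 × C: no H
  1 × N (charge +1): no H
  1 × N: no H
  1 × O: no H
  1 × O (charge -1): no H
  Total hydrogens = 16.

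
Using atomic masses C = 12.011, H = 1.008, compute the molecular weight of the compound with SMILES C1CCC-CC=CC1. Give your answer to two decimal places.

110.20

Molecular formula: C8H14.
M = 8×12.011 + 14×1.008 = 110.20 g/mol.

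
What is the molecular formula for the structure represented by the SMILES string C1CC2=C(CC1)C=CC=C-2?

C10H12

Heavy atoms from the SMILES: 10 C.
Implicit hydrogens by atom environment:
  4 × C: 2 H each → 8
  4 × C (aromatic): 1 H each → 4
  2 × C (aromatic): no H
  Total hydrogens = 12.
Molecular formula: C10H12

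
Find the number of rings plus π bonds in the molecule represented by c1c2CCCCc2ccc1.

Molecular formula from the SMILES: C10H12.
DoU = (2C + 2 + N − H − X)/2 = (2·10 + 2 + 0 − 12 − 0)/2 = 10/2 = 5.
(Structurally: 2 ring(s) + 3 π bond(s) = 5.)

5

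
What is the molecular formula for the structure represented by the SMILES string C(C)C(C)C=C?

C6H12

Heavy atoms from the SMILES: 6 C.
Implicit hydrogens by atom environment:
  2 × C: 3 H each → 6
  2 × C: 2 H each → 4
  2 × C: 1 H each → 2
  Total hydrogens = 12.
Molecular formula: C6H12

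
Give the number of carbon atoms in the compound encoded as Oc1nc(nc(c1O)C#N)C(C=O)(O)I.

The symbol for carbon appears 7 times in the SMILES. Lowercase c denotes aromatic carbon and counts toward C.

7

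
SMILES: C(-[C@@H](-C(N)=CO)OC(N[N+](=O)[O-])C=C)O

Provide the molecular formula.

C7H13N3O5

Heavy atoms from the SMILES: 7 C, 3 N, 5 O.
Implicit hydrogens by atom environment:
  4 × C: 1 H each → 4
  2 × C: 2 H each → 4
  2 × O: 1 H each → 2
  2 × O: no H
  1 × C: no H
  1 × N: 2 H
  1 × N: 1 H
  1 × N (charge +1): no H
  1 × O (charge -1): no H
  Total hydrogens = 13.
Molecular formula: C7H13N3O5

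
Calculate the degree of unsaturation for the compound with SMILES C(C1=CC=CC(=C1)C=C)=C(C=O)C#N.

9

Molecular formula from the SMILES: C12H9NO.
DoU = (2C + 2 + N − H − X)/2 = (2·12 + 2 + 1 − 9 − 0)/2 = 18/2 = 9.
(Structurally: 1 ring(s) + 8 π bond(s) = 9.)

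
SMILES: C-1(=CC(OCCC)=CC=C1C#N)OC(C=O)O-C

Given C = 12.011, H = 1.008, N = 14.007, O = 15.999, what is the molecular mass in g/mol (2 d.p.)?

Molecular formula: C13H15NO4.
M = 13×12.011 + 15×1.008 + 1×14.007 + 4×15.999 = 249.27 g/mol.

249.27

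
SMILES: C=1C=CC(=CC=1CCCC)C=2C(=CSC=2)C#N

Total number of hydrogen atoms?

15

Hydrogens are implicit in SMILES; fill each atom to its normal valence:
  6 × C (aromatic): 1 H each → 6
  4 × C (aromatic): no H
  3 × C: 2 H each → 6
  1 × C: 3 H
  1 × C: no H
  1 × N: no H
  1 × S (aromatic): no H
  Total hydrogens = 15.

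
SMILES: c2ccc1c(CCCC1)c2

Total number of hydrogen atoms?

Hydrogens are implicit in SMILES; fill each atom to its normal valence:
  4 × C: 2 H each → 8
  4 × C (aromatic): 1 H each → 4
  2 × C (aromatic): no H
  Total hydrogens = 12.

12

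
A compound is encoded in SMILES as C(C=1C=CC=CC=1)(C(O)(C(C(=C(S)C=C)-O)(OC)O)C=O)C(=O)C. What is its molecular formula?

C17H20O6S

Heavy atoms from the SMILES: 17 C, 6 O, 1 S.
Implicit hydrogens by atom environment:
  5 × C (aromatic): 1 H each → 5
  5 × C: no H
  3 × C: 1 H each → 3
  3 × O: 1 H each → 3
  3 × O: no H
  2 × C: 3 H each → 6
  1 × C: 2 H
  1 × C (aromatic): no H
  1 × S: 1 H
  Total hydrogens = 20.
Molecular formula: C17H20O6S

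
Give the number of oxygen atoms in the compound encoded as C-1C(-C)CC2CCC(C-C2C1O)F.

The symbol for oxygen appears 1 time in the SMILES.

1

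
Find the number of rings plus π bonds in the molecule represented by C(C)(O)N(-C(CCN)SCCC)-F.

0

Molecular formula from the SMILES: C8H19FN2OS.
DoU = (2C + 2 + N − H − X)/2 = (2·8 + 2 + 2 − 19 − 1)/2 = 0/2 = 0.
(Structurally: 0 ring(s) + 0 π bond(s) = 0.)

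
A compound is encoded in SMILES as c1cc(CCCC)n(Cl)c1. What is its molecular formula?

Heavy atoms from the SMILES: 8 C, 1 Cl, 1 N.
Implicit hydrogens by atom environment:
  3 × C: 2 H each → 6
  3 × C (aromatic): 1 H each → 3
  1 × C: 3 H
  1 × C (aromatic): no H
  1 × Cl: no H
  1 × N (aromatic): no H
  Total hydrogens = 12.
Molecular formula: C8H12ClN

C8H12ClN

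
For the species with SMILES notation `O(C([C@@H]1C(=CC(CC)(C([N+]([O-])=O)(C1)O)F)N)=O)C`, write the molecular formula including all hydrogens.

Heavy atoms from the SMILES: 10 C, 1 F, 2 N, 5 O.
Implicit hydrogens by atom environment:
  4 × C: no H
  3 × O: no H
  2 × C: 3 H each → 6
  2 × C: 2 H each → 4
  2 × C: 1 H each → 2
  1 × F: no H
  1 × N: 2 H
  1 × N (charge +1): no H
  1 × O: 1 H
  1 × O (charge -1): no H
  Total hydrogens = 15.
Molecular formula: C10H15FN2O5

C10H15FN2O5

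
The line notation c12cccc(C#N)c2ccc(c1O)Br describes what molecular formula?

Heavy atoms from the SMILES: 1 Br, 11 C, 1 N, 1 O.
Implicit hydrogens by atom environment:
  5 × C (aromatic): 1 H each → 5
  5 × C (aromatic): no H
  1 × Br: no H
  1 × C: no H
  1 × N: no H
  1 × O: 1 H
  Total hydrogens = 6.
Molecular formula: C11H6BrNO

C11H6BrNO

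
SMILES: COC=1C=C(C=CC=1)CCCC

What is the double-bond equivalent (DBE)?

4

Molecular formula from the SMILES: C11H16O.
DoU = (2C + 2 + N − H − X)/2 = (2·11 + 2 + 0 − 16 − 0)/2 = 8/2 = 4.
(Structurally: 1 ring(s) + 3 π bond(s) = 4.)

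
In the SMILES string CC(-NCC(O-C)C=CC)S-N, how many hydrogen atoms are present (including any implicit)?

Hydrogens are implicit in SMILES; fill each atom to its normal valence:
  4 × C: 1 H each → 4
  3 × C: 3 H each → 9
  1 × C: 2 H
  1 × N: 2 H
  1 × N: 1 H
  1 × O: no H
  1 × S: no H
  Total hydrogens = 18.

18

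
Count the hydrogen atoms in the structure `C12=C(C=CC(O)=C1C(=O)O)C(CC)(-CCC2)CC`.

Hydrogens are implicit in SMILES; fill each atom to its normal valence:
  5 × C: 2 H each → 10
  4 × C (aromatic): no H
  2 × C: 3 H each → 6
  2 × C (aromatic): 1 H each → 2
  2 × C: no H
  2 × O: 1 H each → 2
  1 × O: no H
  Total hydrogens = 20.

20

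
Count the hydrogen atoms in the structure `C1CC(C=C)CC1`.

Hydrogens are implicit in SMILES; fill each atom to its normal valence:
  5 × C: 2 H each → 10
  2 × C: 1 H each → 2
  Total hydrogens = 12.

12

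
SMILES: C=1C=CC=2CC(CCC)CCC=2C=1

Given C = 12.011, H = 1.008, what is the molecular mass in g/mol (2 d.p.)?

174.29

Molecular formula: C13H18.
M = 13×12.011 + 18×1.008 = 174.29 g/mol.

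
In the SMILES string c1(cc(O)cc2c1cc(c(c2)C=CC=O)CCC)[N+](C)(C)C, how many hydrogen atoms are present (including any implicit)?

Hydrogens are implicit in SMILES; fill each atom to its normal valence:
  6 × C (aromatic): no H
  4 × C: 3 H each → 12
  4 × C (aromatic): 1 H each → 4
  3 × C: 1 H each → 3
  2 × C: 2 H each → 4
  1 × N (charge +1): no H
  1 × O: 1 H
  1 × O: no H
  Total hydrogens = 24.

24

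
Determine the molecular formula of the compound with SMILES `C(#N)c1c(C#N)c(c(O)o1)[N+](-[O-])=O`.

Heavy atoms from the SMILES: 6 C, 3 N, 4 O.
Implicit hydrogens by atom environment:
  4 × C (aromatic): no H
  2 × C: no H
  2 × N: no H
  1 × N (charge +1): no H
  1 × O: 1 H
  1 × O (aromatic): no H
  1 × O: no H
  1 × O (charge -1): no H
  Total hydrogens = 1.
Molecular formula: C6HN3O4

C6HN3O4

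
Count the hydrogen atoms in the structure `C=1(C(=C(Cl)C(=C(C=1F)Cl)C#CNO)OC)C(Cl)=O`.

Hydrogens are implicit in SMILES; fill each atom to its normal valence:
  6 × C (aromatic): no H
  3 × C: no H
  3 × Cl: no H
  2 × O: no H
  1 × C: 3 H
  1 × F: no H
  1 × N: 1 H
  1 × O: 1 H
  Total hydrogens = 5.

5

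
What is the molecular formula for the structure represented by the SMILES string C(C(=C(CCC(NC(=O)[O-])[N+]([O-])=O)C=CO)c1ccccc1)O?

Heavy atoms from the SMILES: 15 C, 2 N, 6 O.
Implicit hydrogens by atom environment:
  5 × C (aromatic): 1 H each → 5
  3 × C: 2 H each → 6
  3 × C: 1 H each → 3
  3 × C: no H
  2 × O: 1 H each → 2
  2 × O: no H
  2 × O (charge -1): no H
  1 × C (aromatic): no H
  1 × N: 1 H
  1 × N (charge +1): no H
  Total hydrogens = 17.
Net charge -1.
Molecular formula: C15H17N2O6-

C15H17N2O6-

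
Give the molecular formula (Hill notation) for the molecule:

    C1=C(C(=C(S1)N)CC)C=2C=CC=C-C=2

C12H13NS

Heavy atoms from the SMILES: 12 C, 1 N, 1 S.
Implicit hydrogens by atom environment:
  6 × C (aromatic): 1 H each → 6
  4 × C (aromatic): no H
  1 × C: 3 H
  1 × C: 2 H
  1 × N: 2 H
  1 × S (aromatic): no H
  Total hydrogens = 13.
Molecular formula: C12H13NS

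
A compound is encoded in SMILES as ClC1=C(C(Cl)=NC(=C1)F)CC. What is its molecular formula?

C7H6Cl2FN

Heavy atoms from the SMILES: 7 C, 2 Cl, 1 F, 1 N.
Implicit hydrogens by atom environment:
  4 × C (aromatic): no H
  2 × Cl: no H
  1 × C: 3 H
  1 × C: 2 H
  1 × C (aromatic): 1 H
  1 × F: no H
  1 × N (aromatic): no H
  Total hydrogens = 6.
Molecular formula: C7H6Cl2FN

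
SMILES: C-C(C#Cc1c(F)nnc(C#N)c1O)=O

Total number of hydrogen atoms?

Hydrogens are implicit in SMILES; fill each atom to its normal valence:
  4 × C (aromatic): no H
  4 × C: no H
  2 × N (aromatic): no H
  1 × C: 3 H
  1 × F: no H
  1 × N: no H
  1 × O: 1 H
  1 × O: no H
  Total hydrogens = 4.

4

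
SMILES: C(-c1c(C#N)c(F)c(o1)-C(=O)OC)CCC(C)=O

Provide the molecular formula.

Heavy atoms from the SMILES: 12 C, 1 F, 1 N, 4 O.
Implicit hydrogens by atom environment:
  4 × C (aromatic): no H
  3 × C: 2 H each → 6
  3 × C: no H
  3 × O: no H
  2 × C: 3 H each → 6
  1 × F: no H
  1 × N: no H
  1 × O (aromatic): no H
  Total hydrogens = 12.
Molecular formula: C12H12FNO4

C12H12FNO4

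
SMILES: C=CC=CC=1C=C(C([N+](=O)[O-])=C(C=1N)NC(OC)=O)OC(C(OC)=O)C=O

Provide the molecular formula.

Heavy atoms from the SMILES: 16 C, 3 N, 8 O.
Implicit hydrogens by atom environment:
  7 × O: no H
  5 × C: 1 H each → 5
  5 × C (aromatic): no H
  2 × C: 3 H each → 6
  2 × C: no H
  1 × C: 2 H
  1 × C (aromatic): 1 H
  1 × N: 2 H
  1 × N: 1 H
  1 × N (charge +1): no H
  1 × O (charge -1): no H
  Total hydrogens = 17.
Molecular formula: C16H17N3O8

C16H17N3O8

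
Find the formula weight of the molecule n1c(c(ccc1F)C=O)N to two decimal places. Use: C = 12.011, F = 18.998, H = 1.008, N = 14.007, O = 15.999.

Molecular formula: C6H5FN2O.
M = 6×12.011 + 1×18.998 + 5×1.008 + 2×14.007 + 1×15.999 = 140.12 g/mol.

140.12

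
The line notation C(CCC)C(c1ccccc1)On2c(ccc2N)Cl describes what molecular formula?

Heavy atoms from the SMILES: 15 C, 1 Cl, 2 N, 1 O.
Implicit hydrogens by atom environment:
  7 × C (aromatic): 1 H each → 7
  3 × C: 2 H each → 6
  3 × C (aromatic): no H
  1 × C: 3 H
  1 × C: 1 H
  1 × Cl: no H
  1 × N: 2 H
  1 × N (aromatic): no H
  1 × O: no H
  Total hydrogens = 19.
Molecular formula: C15H19ClN2O

C15H19ClN2O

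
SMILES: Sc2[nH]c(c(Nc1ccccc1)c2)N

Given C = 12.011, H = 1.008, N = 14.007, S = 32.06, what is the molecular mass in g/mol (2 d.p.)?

205.28

Molecular formula: C10H11N3S.
M = 10×12.011 + 11×1.008 + 3×14.007 + 1×32.06 = 205.28 g/mol.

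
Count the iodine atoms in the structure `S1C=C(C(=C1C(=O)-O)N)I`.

The symbol for iodine appears 1 time in the SMILES.

1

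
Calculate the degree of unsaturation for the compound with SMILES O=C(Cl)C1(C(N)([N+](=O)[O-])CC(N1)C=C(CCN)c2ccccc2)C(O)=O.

9

Molecular formula from the SMILES: C16H19ClN4O5.
DoU = (2C + 2 + N − H − X)/2 = (2·16 + 2 + 4 − 19 − 1)/2 = 18/2 = 9.
(Structurally: 2 ring(s) + 7 π bond(s) = 9.)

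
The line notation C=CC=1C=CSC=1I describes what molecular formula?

C6H5IS

Heavy atoms from the SMILES: 6 C, 1 I, 1 S.
Implicit hydrogens by atom environment:
  2 × C (aromatic): 1 H each → 2
  2 × C (aromatic): no H
  1 × C: 2 H
  1 × C: 1 H
  1 × I: no H
  1 × S (aromatic): no H
  Total hydrogens = 5.
Molecular formula: C6H5IS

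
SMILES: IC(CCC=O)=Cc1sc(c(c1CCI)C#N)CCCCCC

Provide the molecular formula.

C18H23I2NOS

Heavy atoms from the SMILES: 18 C, 2 I, 1 N, 1 O, 1 S.
Implicit hydrogens by atom environment:
  9 × C: 2 H each → 18
  4 × C (aromatic): no H
  2 × C: 1 H each → 2
  2 × C: no H
  2 × I: no H
  1 × C: 3 H
  1 × N: no H
  1 × O: no H
  1 × S (aromatic): no H
  Total hydrogens = 23.
Molecular formula: C18H23I2NOS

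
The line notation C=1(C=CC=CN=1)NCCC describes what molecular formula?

Heavy atoms from the SMILES: 8 C, 2 N.
Implicit hydrogens by atom environment:
  4 × C (aromatic): 1 H each → 4
  2 × C: 2 H each → 4
  1 × C: 3 H
  1 × C (aromatic): no H
  1 × N: 1 H
  1 × N (aromatic): no H
  Total hydrogens = 12.
Molecular formula: C8H12N2

C8H12N2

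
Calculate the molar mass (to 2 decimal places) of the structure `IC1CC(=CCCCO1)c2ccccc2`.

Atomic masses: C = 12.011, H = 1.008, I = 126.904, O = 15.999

314.17

Molecular formula: C13H15IO.
M = 13×12.011 + 15×1.008 + 1×126.904 + 1×15.999 = 314.17 g/mol.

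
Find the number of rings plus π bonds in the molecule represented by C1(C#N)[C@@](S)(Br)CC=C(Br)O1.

4

Molecular formula from the SMILES: C6H5Br2NOS.
DoU = (2C + 2 + N − H − X)/2 = (2·6 + 2 + 1 − 5 − 2)/2 = 8/2 = 4.
(Structurally: 1 ring(s) + 3 π bond(s) = 4.)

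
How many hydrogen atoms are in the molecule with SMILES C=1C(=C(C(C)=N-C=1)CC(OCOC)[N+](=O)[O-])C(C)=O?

Hydrogens are implicit in SMILES; fill each atom to its normal valence:
  4 × O: no H
  3 × C: 3 H each → 9
  3 × C (aromatic): no H
  2 × C: 2 H each → 4
  2 × C (aromatic): 1 H each → 2
  1 × C: 1 H
  1 × C: no H
  1 × N (aromatic): no H
  1 × N (charge +1): no H
  1 × O (charge -1): no H
  Total hydrogens = 16.

16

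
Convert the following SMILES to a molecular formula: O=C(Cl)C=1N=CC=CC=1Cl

C6H3Cl2NO

Heavy atoms from the SMILES: 6 C, 2 Cl, 1 N, 1 O.
Implicit hydrogens by atom environment:
  3 × C (aromatic): 1 H each → 3
  2 × C (aromatic): no H
  2 × Cl: no H
  1 × C: no H
  1 × N (aromatic): no H
  1 × O: no H
  Total hydrogens = 3.
Molecular formula: C6H3Cl2NO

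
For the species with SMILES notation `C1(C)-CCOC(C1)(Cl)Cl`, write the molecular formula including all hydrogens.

C6H10Cl2O

Heavy atoms from the SMILES: 6 C, 2 Cl, 1 O.
Implicit hydrogens by atom environment:
  3 × C: 2 H each → 6
  2 × Cl: no H
  1 × C: 3 H
  1 × C: 1 H
  1 × C: no H
  1 × O: no H
  Total hydrogens = 10.
Molecular formula: C6H10Cl2O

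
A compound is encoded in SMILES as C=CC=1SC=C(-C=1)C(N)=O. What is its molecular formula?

C7H7NOS

Heavy atoms from the SMILES: 7 C, 1 N, 1 O, 1 S.
Implicit hydrogens by atom environment:
  2 × C (aromatic): 1 H each → 2
  2 × C (aromatic): no H
  1 × C: 2 H
  1 × C: 1 H
  1 × C: no H
  1 × N: 2 H
  1 × O: no H
  1 × S (aromatic): no H
  Total hydrogens = 7.
Molecular formula: C7H7NOS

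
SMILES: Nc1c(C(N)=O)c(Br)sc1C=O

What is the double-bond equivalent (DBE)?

5

Molecular formula from the SMILES: C6H5BrN2O2S.
DoU = (2C + 2 + N − H − X)/2 = (2·6 + 2 + 2 − 5 − 1)/2 = 10/2 = 5.
(Structurally: 1 ring(s) + 4 π bond(s) = 5.)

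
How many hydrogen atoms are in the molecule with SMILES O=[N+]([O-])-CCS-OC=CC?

9

Hydrogens are implicit in SMILES; fill each atom to its normal valence:
  2 × C: 2 H each → 4
  2 × C: 1 H each → 2
  2 × O: no H
  1 × C: 3 H
  1 × N (charge +1): no H
  1 × O (charge -1): no H
  1 × S: no H
  Total hydrogens = 9.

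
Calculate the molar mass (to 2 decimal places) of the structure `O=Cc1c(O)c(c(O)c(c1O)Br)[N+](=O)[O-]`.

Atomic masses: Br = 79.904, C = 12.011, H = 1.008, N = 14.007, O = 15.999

278.01

Molecular formula: C7H4BrNO6.
M = 1×79.904 + 7×12.011 + 4×1.008 + 1×14.007 + 6×15.999 = 278.01 g/mol.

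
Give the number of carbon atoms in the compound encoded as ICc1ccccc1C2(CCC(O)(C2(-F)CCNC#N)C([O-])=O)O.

The symbol for carbon appears 16 times in the SMILES. Lowercase c denotes aromatic carbon and counts toward C.

16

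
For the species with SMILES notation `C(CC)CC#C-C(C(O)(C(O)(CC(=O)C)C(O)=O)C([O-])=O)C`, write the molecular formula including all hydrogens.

Heavy atoms from the SMILES: 15 C, 7 O.
Implicit hydrogens by atom environment:
  7 × C: no H
  4 × C: 2 H each → 8
  3 × C: 3 H each → 9
  3 × O: 1 H each → 3
  3 × O: no H
  1 × C: 1 H
  1 × O (charge -1): no H
  Total hydrogens = 21.
Net charge -1.
Molecular formula: C15H21O7-

C15H21O7-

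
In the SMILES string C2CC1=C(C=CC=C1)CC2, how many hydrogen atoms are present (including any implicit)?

12

Hydrogens are implicit in SMILES; fill each atom to its normal valence:
  4 × C: 2 H each → 8
  4 × C (aromatic): 1 H each → 4
  2 × C (aromatic): no H
  Total hydrogens = 12.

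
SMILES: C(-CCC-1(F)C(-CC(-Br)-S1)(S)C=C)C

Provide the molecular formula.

C10H16BrFS2

Heavy atoms from the SMILES: 1 Br, 10 C, 1 F, 2 S.
Implicit hydrogens by atom environment:
  5 × C: 2 H each → 10
  2 × C: 1 H each → 2
  2 × C: no H
  1 × Br: no H
  1 × C: 3 H
  1 × F: no H
  1 × S: 1 H
  1 × S: no H
  Total hydrogens = 16.
Molecular formula: C10H16BrFS2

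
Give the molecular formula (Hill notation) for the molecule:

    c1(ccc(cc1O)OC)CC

C9H12O2

Heavy atoms from the SMILES: 9 C, 2 O.
Implicit hydrogens by atom environment:
  3 × C (aromatic): 1 H each → 3
  3 × C (aromatic): no H
  2 × C: 3 H each → 6
  1 × C: 2 H
  1 × O: 1 H
  1 × O: no H
  Total hydrogens = 12.
Molecular formula: C9H12O2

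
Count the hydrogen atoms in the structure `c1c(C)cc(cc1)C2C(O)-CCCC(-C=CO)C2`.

Hydrogens are implicit in SMILES; fill each atom to its normal valence:
  5 × C: 1 H each → 5
  4 × C: 2 H each → 8
  4 × C (aromatic): 1 H each → 4
  2 × C (aromatic): no H
  2 × O: 1 H each → 2
  1 × C: 3 H
  Total hydrogens = 22.

22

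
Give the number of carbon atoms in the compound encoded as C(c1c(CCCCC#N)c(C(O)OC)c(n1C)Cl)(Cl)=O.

13

The symbol for carbon appears 13 times in the SMILES. Lowercase c denotes aromatic carbon and counts toward C.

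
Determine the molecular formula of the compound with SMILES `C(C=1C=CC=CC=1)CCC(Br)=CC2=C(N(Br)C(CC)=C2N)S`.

Heavy atoms from the SMILES: 2 Br, 17 C, 2 N, 1 S.
Implicit hydrogens by atom environment:
  5 × C (aromatic): 1 H each → 5
  5 × C (aromatic): no H
  4 × C: 2 H each → 8
  2 × Br: no H
  1 × C: 3 H
  1 × C: 1 H
  1 × C: no H
  1 × N: 2 H
  1 × N (aromatic): no H
  1 × S: 1 H
  Total hydrogens = 20.
Molecular formula: C17H20Br2N2S

C17H20Br2N2S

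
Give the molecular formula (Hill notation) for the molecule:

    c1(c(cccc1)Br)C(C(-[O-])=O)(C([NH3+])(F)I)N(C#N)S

C10H8BrFIN3O2S

Heavy atoms from the SMILES: 1 Br, 10 C, 1 F, 1 I, 3 N, 2 O, 1 S.
Implicit hydrogens by atom environment:
  4 × C (aromatic): 1 H each → 4
  4 × C: no H
  2 × C (aromatic): no H
  2 × N: no H
  1 × Br: no H
  1 × F: no H
  1 × I: no H
  1 × N (charge +1): 3 H
  1 × O: no H
  1 × O (charge -1): no H
  1 × S: 1 H
  Total hydrogens = 8.
Molecular formula: C10H8BrFIN3O2S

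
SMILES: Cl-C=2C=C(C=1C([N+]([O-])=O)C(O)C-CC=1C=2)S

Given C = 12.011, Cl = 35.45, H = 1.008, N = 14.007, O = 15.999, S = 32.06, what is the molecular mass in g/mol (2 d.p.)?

Molecular formula: C10H10ClNO3S.
M = 10×12.011 + 1×35.45 + 10×1.008 + 1×14.007 + 3×15.999 + 1×32.06 = 259.70 g/mol.

259.70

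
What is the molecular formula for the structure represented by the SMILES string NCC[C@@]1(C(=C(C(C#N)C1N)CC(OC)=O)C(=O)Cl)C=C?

C14H18ClN3O3

Heavy atoms from the SMILES: 14 C, 1 Cl, 3 N, 3 O.
Implicit hydrogens by atom environment:
  6 × C: no H
  4 × C: 2 H each → 8
  3 × C: 1 H each → 3
  3 × O: no H
  2 × N: 2 H each → 4
  1 × C: 3 H
  1 × Cl: no H
  1 × N: no H
  Total hydrogens = 18.
Molecular formula: C14H18ClN3O3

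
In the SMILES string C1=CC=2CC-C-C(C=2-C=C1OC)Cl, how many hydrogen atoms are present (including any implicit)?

13

Hydrogens are implicit in SMILES; fill each atom to its normal valence:
  3 × C: 2 H each → 6
  3 × C (aromatic): 1 H each → 3
  3 × C (aromatic): no H
  1 × C: 3 H
  1 × C: 1 H
  1 × Cl: no H
  1 × O: no H
  Total hydrogens = 13.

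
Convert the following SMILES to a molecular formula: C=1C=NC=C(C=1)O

C5H5NO

Heavy atoms from the SMILES: 5 C, 1 N, 1 O.
Implicit hydrogens by atom environment:
  4 × C (aromatic): 1 H each → 4
  1 × C (aromatic): no H
  1 × N (aromatic): no H
  1 × O: 1 H
  Total hydrogens = 5.
Molecular formula: C5H5NO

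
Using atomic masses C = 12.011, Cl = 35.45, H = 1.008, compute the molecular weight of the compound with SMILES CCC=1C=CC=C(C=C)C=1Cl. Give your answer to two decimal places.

Molecular formula: C10H11Cl.
M = 10×12.011 + 1×35.45 + 11×1.008 = 166.65 g/mol.

166.65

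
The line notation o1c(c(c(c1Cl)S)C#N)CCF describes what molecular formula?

C7H5ClFNOS

Heavy atoms from the SMILES: 7 C, 1 Cl, 1 F, 1 N, 1 O, 1 S.
Implicit hydrogens by atom environment:
  4 × C (aromatic): no H
  2 × C: 2 H each → 4
  1 × C: no H
  1 × Cl: no H
  1 × F: no H
  1 × N: no H
  1 × O (aromatic): no H
  1 × S: 1 H
  Total hydrogens = 5.
Molecular formula: C7H5ClFNOS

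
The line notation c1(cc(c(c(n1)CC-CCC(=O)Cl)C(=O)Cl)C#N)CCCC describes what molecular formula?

Heavy atoms from the SMILES: 16 C, 2 Cl, 2 N, 2 O.
Implicit hydrogens by atom environment:
  7 × C: 2 H each → 14
  4 × C (aromatic): no H
  3 × C: no H
  2 × Cl: no H
  2 × O: no H
  1 × C: 3 H
  1 × C (aromatic): 1 H
  1 × N (aromatic): no H
  1 × N: no H
  Total hydrogens = 18.
Molecular formula: C16H18Cl2N2O2

C16H18Cl2N2O2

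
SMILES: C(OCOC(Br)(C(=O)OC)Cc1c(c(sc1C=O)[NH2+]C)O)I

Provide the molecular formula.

Heavy atoms from the SMILES: 1 Br, 12 C, 1 I, 1 N, 6 O, 1 S.
Implicit hydrogens by atom environment:
  5 × O: no H
  4 × C (aromatic): no H
  3 × C: 2 H each → 6
  2 × C: 3 H each → 6
  2 × C: no H
  1 × Br: no H
  1 × C: 1 H
  1 × I: no H
  1 × N (charge +1): 2 H
  1 × O: 1 H
  1 × S (aromatic): no H
  Total hydrogens = 16.
Net charge +1.
Molecular formula: C12H16BrINO6S+

C12H16BrINO6S+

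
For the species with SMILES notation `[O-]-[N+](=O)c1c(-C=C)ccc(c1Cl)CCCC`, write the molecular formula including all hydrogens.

Heavy atoms from the SMILES: 12 C, 1 Cl, 1 N, 2 O.
Implicit hydrogens by atom environment:
  4 × C: 2 H each → 8
  4 × C (aromatic): no H
  2 × C (aromatic): 1 H each → 2
  1 × C: 3 H
  1 × C: 1 H
  1 × Cl: no H
  1 × N (charge +1): no H
  1 × O: no H
  1 × O (charge -1): no H
  Total hydrogens = 14.
Molecular formula: C12H14ClNO2

C12H14ClNO2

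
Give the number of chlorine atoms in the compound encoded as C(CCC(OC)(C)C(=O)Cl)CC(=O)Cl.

2

The symbol for chlorine appears 2 times in the SMILES.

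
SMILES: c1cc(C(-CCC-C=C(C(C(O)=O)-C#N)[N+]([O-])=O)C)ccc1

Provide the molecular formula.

C16H18N2O4

Heavy atoms from the SMILES: 16 C, 2 N, 4 O.
Implicit hydrogens by atom environment:
  5 × C (aromatic): 1 H each → 5
  3 × C: 2 H each → 6
  3 × C: 1 H each → 3
  3 × C: no H
  2 × O: no H
  1 × C: 3 H
  1 × C (aromatic): no H
  1 × N (charge +1): no H
  1 × N: no H
  1 × O: 1 H
  1 × O (charge -1): no H
  Total hydrogens = 18.
Molecular formula: C16H18N2O4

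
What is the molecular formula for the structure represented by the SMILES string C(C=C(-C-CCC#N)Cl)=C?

C8H10ClN

Heavy atoms from the SMILES: 8 C, 1 Cl, 1 N.
Implicit hydrogens by atom environment:
  4 × C: 2 H each → 8
  2 × C: 1 H each → 2
  2 × C: no H
  1 × Cl: no H
  1 × N: no H
  Total hydrogens = 10.
Molecular formula: C8H10ClN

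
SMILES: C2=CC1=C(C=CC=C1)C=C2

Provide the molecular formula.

C10H8

Heavy atoms from the SMILES: 10 C.
Implicit hydrogens by atom environment:
  8 × C (aromatic): 1 H each → 8
  2 × C (aromatic): no H
  Total hydrogens = 8.
Molecular formula: C10H8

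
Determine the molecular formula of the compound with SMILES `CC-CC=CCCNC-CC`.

Heavy atoms from the SMILES: 10 C, 1 N.
Implicit hydrogens by atom environment:
  6 × C: 2 H each → 12
  2 × C: 3 H each → 6
  2 × C: 1 H each → 2
  1 × N: 1 H
  Total hydrogens = 21.
Molecular formula: C10H21N

C10H21N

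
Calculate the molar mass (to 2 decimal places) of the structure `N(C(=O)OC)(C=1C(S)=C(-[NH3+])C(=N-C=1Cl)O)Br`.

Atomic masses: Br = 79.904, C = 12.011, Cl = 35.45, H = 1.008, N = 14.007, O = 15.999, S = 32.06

329.57

Molecular formula: C7H8BrClN3O3S+.
M = 1×79.904 + 7×12.011 + 1×35.45 + 8×1.008 + 3×14.007 + 3×15.999 + 1×32.06 = 329.57 g/mol.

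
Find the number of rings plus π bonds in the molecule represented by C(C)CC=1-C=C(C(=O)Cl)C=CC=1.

5

Molecular formula from the SMILES: C10H11ClO.
DoU = (2C + 2 + N − H − X)/2 = (2·10 + 2 + 0 − 11 − 1)/2 = 10/2 = 5.
(Structurally: 1 ring(s) + 4 π bond(s) = 5.)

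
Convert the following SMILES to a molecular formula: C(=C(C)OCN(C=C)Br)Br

Heavy atoms from the SMILES: 2 Br, 6 C, 1 N, 1 O.
Implicit hydrogens by atom environment:
  2 × Br: no H
  2 × C: 2 H each → 4
  2 × C: 1 H each → 2
  1 × C: 3 H
  1 × C: no H
  1 × N: no H
  1 × O: no H
  Total hydrogens = 9.
Molecular formula: C6H9Br2NO

C6H9Br2NO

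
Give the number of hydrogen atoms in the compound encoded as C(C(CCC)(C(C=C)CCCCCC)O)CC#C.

30

Hydrogens are implicit in SMILES; fill each atom to its normal valence:
  10 × C: 2 H each → 20
  3 × C: 1 H each → 3
  2 × C: 3 H each → 6
  2 × C: no H
  1 × O: 1 H
  Total hydrogens = 30.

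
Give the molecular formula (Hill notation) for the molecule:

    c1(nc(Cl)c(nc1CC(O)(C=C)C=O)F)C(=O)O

Heavy atoms from the SMILES: 10 C, 1 Cl, 1 F, 2 N, 4 O.
Implicit hydrogens by atom environment:
  4 × C (aromatic): no H
  2 × C: 2 H each → 4
  2 × C: 1 H each → 2
  2 × C: no H
  2 × N (aromatic): no H
  2 × O: 1 H each → 2
  2 × O: no H
  1 × Cl: no H
  1 × F: no H
  Total hydrogens = 8.
Molecular formula: C10H8ClFN2O4

C10H8ClFN2O4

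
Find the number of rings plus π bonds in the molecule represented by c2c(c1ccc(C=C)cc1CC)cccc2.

Molecular formula from the SMILES: C16H16.
DoU = (2C + 2 + N − H − X)/2 = (2·16 + 2 + 0 − 16 − 0)/2 = 18/2 = 9.
(Structurally: 2 ring(s) + 7 π bond(s) = 9.)

9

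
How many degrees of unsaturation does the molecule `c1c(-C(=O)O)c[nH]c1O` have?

4

Molecular formula from the SMILES: C5H5NO3.
DoU = (2C + 2 + N − H − X)/2 = (2·5 + 2 + 1 − 5 − 0)/2 = 8/2 = 4.
(Structurally: 1 ring(s) + 3 π bond(s) = 4.)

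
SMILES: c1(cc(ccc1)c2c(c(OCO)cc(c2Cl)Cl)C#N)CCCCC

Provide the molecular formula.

Heavy atoms from the SMILES: 19 C, 2 Cl, 1 N, 2 O.
Implicit hydrogens by atom environment:
  7 × C (aromatic): no H
  5 × C: 2 H each → 10
  5 × C (aromatic): 1 H each → 5
  2 × Cl: no H
  1 × C: 3 H
  1 × C: no H
  1 × N: no H
  1 × O: 1 H
  1 × O: no H
  Total hydrogens = 19.
Molecular formula: C19H19Cl2NO2

C19H19Cl2NO2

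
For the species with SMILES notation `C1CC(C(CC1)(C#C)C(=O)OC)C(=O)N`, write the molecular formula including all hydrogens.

Heavy atoms from the SMILES: 11 C, 1 N, 3 O.
Implicit hydrogens by atom environment:
  4 × C: 2 H each → 8
  4 × C: no H
  3 × O: no H
  2 × C: 1 H each → 2
  1 × C: 3 H
  1 × N: 2 H
  Total hydrogens = 15.
Molecular formula: C11H15NO3

C11H15NO3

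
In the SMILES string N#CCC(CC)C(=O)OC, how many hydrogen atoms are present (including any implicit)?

Hydrogens are implicit in SMILES; fill each atom to its normal valence:
  2 × C: 3 H each → 6
  2 × C: 2 H each → 4
  2 × C: no H
  2 × O: no H
  1 × C: 1 H
  1 × N: no H
  Total hydrogens = 11.

11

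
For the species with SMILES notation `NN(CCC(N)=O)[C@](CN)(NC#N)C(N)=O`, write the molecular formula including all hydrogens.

Heavy atoms from the SMILES: 7 C, 7 N, 2 O.
Implicit hydrogens by atom environment:
  4 × C: no H
  4 × N: 2 H each → 8
  3 × C: 2 H each → 6
  2 × N: no H
  2 × O: no H
  1 × N: 1 H
  Total hydrogens = 15.
Molecular formula: C7H15N7O2

C7H15N7O2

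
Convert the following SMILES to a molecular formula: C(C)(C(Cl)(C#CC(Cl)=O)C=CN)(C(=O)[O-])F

Heavy atoms from the SMILES: 9 C, 2 Cl, 1 F, 1 N, 3 O.
Implicit hydrogens by atom environment:
  6 × C: no H
  2 × C: 1 H each → 2
  2 × Cl: no H
  2 × O: no H
  1 × C: 3 H
  1 × F: no H
  1 × N: 2 H
  1 × O (charge -1): no H
  Total hydrogens = 7.
Net charge -1.
Molecular formula: C9H7Cl2FNO3-

C9H7Cl2FNO3-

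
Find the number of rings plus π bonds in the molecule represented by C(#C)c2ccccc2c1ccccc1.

Molecular formula from the SMILES: C14H10.
DoU = (2C + 2 + N − H − X)/2 = (2·14 + 2 + 0 − 10 − 0)/2 = 20/2 = 10.
(Structurally: 2 ring(s) + 8 π bond(s) = 10.)

10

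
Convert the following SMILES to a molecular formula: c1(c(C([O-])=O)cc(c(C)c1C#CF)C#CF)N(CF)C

C14H9F3NO2-

Heavy atoms from the SMILES: 14 C, 3 F, 1 N, 2 O.
Implicit hydrogens by atom environment:
  5 × C (aromatic): no H
  5 × C: no H
  3 × F: no H
  2 × C: 3 H each → 6
  1 × C: 2 H
  1 × C (aromatic): 1 H
  1 × N: no H
  1 × O: no H
  1 × O (charge -1): no H
  Total hydrogens = 9.
Net charge -1.
Molecular formula: C14H9F3NO2-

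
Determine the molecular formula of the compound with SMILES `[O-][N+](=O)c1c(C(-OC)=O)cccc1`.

Heavy atoms from the SMILES: 8 C, 1 N, 4 O.
Implicit hydrogens by atom environment:
  4 × C (aromatic): 1 H each → 4
  3 × O: no H
  2 × C (aromatic): no H
  1 × C: 3 H
  1 × C: no H
  1 × N (charge +1): no H
  1 × O (charge -1): no H
  Total hydrogens = 7.
Molecular formula: C8H7NO4

C8H7NO4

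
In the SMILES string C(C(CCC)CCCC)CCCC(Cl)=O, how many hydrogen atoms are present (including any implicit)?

Hydrogens are implicit in SMILES; fill each atom to its normal valence:
  9 × C: 2 H each → 18
  2 × C: 3 H each → 6
  1 × C: 1 H
  1 × C: no H
  1 × Cl: no H
  1 × O: no H
  Total hydrogens = 25.

25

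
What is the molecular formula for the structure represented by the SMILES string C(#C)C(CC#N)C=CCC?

Heavy atoms from the SMILES: 9 C, 1 N.
Implicit hydrogens by atom environment:
  4 × C: 1 H each → 4
  2 × C: 2 H each → 4
  2 × C: no H
  1 × C: 3 H
  1 × N: no H
  Total hydrogens = 11.
Molecular formula: C9H11N

C9H11N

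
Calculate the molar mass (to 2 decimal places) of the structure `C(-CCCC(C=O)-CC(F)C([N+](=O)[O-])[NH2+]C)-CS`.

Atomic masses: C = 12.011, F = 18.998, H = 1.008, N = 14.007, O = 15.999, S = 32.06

Molecular formula: C11H22FN2O3S+.
M = 11×12.011 + 1×18.998 + 22×1.008 + 2×14.007 + 3×15.999 + 1×32.06 = 281.37 g/mol.

281.37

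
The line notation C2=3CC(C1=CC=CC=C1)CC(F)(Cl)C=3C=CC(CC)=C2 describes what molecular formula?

C18H18ClF

Heavy atoms from the SMILES: 18 C, 1 Cl, 1 F.
Implicit hydrogens by atom environment:
  8 × C (aromatic): 1 H each → 8
  4 × C (aromatic): no H
  3 × C: 2 H each → 6
  1 × C: 3 H
  1 × C: 1 H
  1 × C: no H
  1 × Cl: no H
  1 × F: no H
  Total hydrogens = 18.
Molecular formula: C18H18ClF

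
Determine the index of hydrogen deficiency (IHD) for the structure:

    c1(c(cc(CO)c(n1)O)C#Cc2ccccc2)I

10

Molecular formula from the SMILES: C14H10INO2.
DoU = (2C + 2 + N − H − X)/2 = (2·14 + 2 + 1 − 10 − 1)/2 = 20/2 = 10.
(Structurally: 2 ring(s) + 8 π bond(s) = 10.)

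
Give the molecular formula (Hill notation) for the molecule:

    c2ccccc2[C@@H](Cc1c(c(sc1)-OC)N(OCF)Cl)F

C14H14ClF2NO2S

Heavy atoms from the SMILES: 14 C, 1 Cl, 2 F, 1 N, 2 O, 1 S.
Implicit hydrogens by atom environment:
  6 × C (aromatic): 1 H each → 6
  4 × C (aromatic): no H
  2 × C: 2 H each → 4
  2 × F: no H
  2 × O: no H
  1 × C: 3 H
  1 × C: 1 H
  1 × Cl: no H
  1 × N: no H
  1 × S (aromatic): no H
  Total hydrogens = 14.
Molecular formula: C14H14ClF2NO2S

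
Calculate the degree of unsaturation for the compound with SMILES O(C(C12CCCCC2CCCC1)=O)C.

3

Molecular formula from the SMILES: C12H20O2.
DoU = (2C + 2 + N − H − X)/2 = (2·12 + 2 + 0 − 20 − 0)/2 = 6/2 = 3.
(Structurally: 2 ring(s) + 1 π bond(s) = 3.)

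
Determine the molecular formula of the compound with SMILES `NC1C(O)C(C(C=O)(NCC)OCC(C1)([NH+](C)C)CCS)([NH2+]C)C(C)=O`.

Heavy atoms from the SMILES: 17 C, 4 N, 4 O, 1 S.
Implicit hydrogens by atom environment:
  5 × C: 3 H each → 15
  5 × C: 2 H each → 10
  4 × C: no H
  3 × C: 1 H each → 3
  3 × O: no H
  1 × N: 2 H
  1 × N (charge +1): 2 H
  1 × N (charge +1): 1 H
  1 × N: 1 H
  1 × O: 1 H
  1 × S: 1 H
  Total hydrogens = 36.
Net charge +2.
Molecular formula: [C17H36N4O4S]2+

[C17H36N4O4S]2+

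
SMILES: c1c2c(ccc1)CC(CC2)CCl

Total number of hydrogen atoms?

Hydrogens are implicit in SMILES; fill each atom to its normal valence:
  4 × C: 2 H each → 8
  4 × C (aromatic): 1 H each → 4
  2 × C (aromatic): no H
  1 × C: 1 H
  1 × Cl: no H
  Total hydrogens = 13.

13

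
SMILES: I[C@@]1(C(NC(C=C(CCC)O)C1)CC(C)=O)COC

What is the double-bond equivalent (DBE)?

3

Molecular formula from the SMILES: C14H24INO3.
DoU = (2C + 2 + N − H − X)/2 = (2·14 + 2 + 1 − 24 − 1)/2 = 6/2 = 3.
(Structurally: 1 ring(s) + 2 π bond(s) = 3.)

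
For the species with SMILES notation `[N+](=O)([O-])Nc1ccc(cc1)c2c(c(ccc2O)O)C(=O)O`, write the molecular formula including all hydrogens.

C13H10N2O6

Heavy atoms from the SMILES: 13 C, 2 N, 6 O.
Implicit hydrogens by atom environment:
  6 × C (aromatic): 1 H each → 6
  6 × C (aromatic): no H
  3 × O: 1 H each → 3
  2 × O: no H
  1 × C: no H
  1 × N: 1 H
  1 × N (charge +1): no H
  1 × O (charge -1): no H
  Total hydrogens = 10.
Molecular formula: C13H10N2O6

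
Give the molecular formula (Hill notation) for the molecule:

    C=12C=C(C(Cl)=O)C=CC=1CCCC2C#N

Heavy atoms from the SMILES: 12 C, 1 Cl, 1 N, 1 O.
Implicit hydrogens by atom environment:
  3 × C: 2 H each → 6
  3 × C (aromatic): 1 H each → 3
  3 × C (aromatic): no H
  2 × C: no H
  1 × C: 1 H
  1 × Cl: no H
  1 × N: no H
  1 × O: no H
  Total hydrogens = 10.
Molecular formula: C12H10ClNO

C12H10ClNO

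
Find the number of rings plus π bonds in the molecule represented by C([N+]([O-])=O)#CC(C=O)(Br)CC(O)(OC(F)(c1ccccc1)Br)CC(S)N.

8

Molecular formula from the SMILES: C15H15Br2FN2O5S.
DoU = (2C + 2 + N − H − X)/2 = (2·15 + 2 + 2 − 15 − 3)/2 = 16/2 = 8.
(Structurally: 1 ring(s) + 7 π bond(s) = 8.)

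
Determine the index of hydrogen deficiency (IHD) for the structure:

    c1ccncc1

4

Molecular formula from the SMILES: C5H5N.
DoU = (2C + 2 + N − H − X)/2 = (2·5 + 2 + 1 − 5 − 0)/2 = 8/2 = 4.
(Structurally: 1 ring(s) + 3 π bond(s) = 4.)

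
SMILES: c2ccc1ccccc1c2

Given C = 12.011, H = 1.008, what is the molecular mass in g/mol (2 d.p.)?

128.17

Molecular formula: C10H8.
M = 10×12.011 + 8×1.008 = 128.17 g/mol.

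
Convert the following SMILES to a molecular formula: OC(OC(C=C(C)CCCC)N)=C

Heavy atoms from the SMILES: 10 C, 1 N, 2 O.
Implicit hydrogens by atom environment:
  4 × C: 2 H each → 8
  2 × C: 3 H each → 6
  2 × C: 1 H each → 2
  2 × C: no H
  1 × N: 2 H
  1 × O: 1 H
  1 × O: no H
  Total hydrogens = 19.
Molecular formula: C10H19NO2

C10H19NO2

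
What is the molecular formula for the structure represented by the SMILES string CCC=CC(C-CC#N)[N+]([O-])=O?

Heavy atoms from the SMILES: 8 C, 2 N, 2 O.
Implicit hydrogens by atom environment:
  3 × C: 2 H each → 6
  3 × C: 1 H each → 3
  1 × C: 3 H
  1 × C: no H
  1 × N (charge +1): no H
  1 × N: no H
  1 × O: no H
  1 × O (charge -1): no H
  Total hydrogens = 12.
Molecular formula: C8H12N2O2

C8H12N2O2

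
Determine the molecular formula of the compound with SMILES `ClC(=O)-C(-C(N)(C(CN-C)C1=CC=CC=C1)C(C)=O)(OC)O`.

C15H21ClN2O4

Heavy atoms from the SMILES: 15 C, 1 Cl, 2 N, 4 O.
Implicit hydrogens by atom environment:
  5 × C (aromatic): 1 H each → 5
  4 × C: no H
  3 × C: 3 H each → 9
  3 × O: no H
  1 × C: 2 H
  1 × C: 1 H
  1 × C (aromatic): no H
  1 × Cl: no H
  1 × N: 2 H
  1 × N: 1 H
  1 × O: 1 H
  Total hydrogens = 21.
Molecular formula: C15H21ClN2O4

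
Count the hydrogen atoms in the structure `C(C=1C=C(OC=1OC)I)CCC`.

13

Hydrogens are implicit in SMILES; fill each atom to its normal valence:
  3 × C: 2 H each → 6
  3 × C (aromatic): no H
  2 × C: 3 H each → 6
  1 × C (aromatic): 1 H
  1 × I: no H
  1 × O (aromatic): no H
  1 × O: no H
  Total hydrogens = 13.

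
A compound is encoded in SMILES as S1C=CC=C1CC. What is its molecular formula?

C6H8S

Heavy atoms from the SMILES: 6 C, 1 S.
Implicit hydrogens by atom environment:
  3 × C (aromatic): 1 H each → 3
  1 × C: 3 H
  1 × C: 2 H
  1 × C (aromatic): no H
  1 × S (aromatic): no H
  Total hydrogens = 8.
Molecular formula: C6H8S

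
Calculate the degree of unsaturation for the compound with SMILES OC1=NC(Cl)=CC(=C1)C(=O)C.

Molecular formula from the SMILES: C7H6ClNO2.
DoU = (2C + 2 + N − H − X)/2 = (2·7 + 2 + 1 − 6 − 1)/2 = 10/2 = 5.
(Structurally: 1 ring(s) + 4 π bond(s) = 5.)

5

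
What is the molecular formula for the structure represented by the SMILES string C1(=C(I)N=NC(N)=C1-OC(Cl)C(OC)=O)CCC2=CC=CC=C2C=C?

C17H17ClIN3O3

Heavy atoms from the SMILES: 17 C, 1 Cl, 1 I, 3 N, 3 O.
Implicit hydrogens by atom environment:
  6 × C (aromatic): no H
  4 × C (aromatic): 1 H each → 4
  3 × C: 2 H each → 6
  3 × O: no H
  2 × C: 1 H each → 2
  2 × N (aromatic): no H
  1 × C: 3 H
  1 × C: no H
  1 × Cl: no H
  1 × I: no H
  1 × N: 2 H
  Total hydrogens = 17.
Molecular formula: C17H17ClIN3O3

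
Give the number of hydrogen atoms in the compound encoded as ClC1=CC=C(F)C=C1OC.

Hydrogens are implicit in SMILES; fill each atom to its normal valence:
  3 × C (aromatic): 1 H each → 3
  3 × C (aromatic): no H
  1 × C: 3 H
  1 × Cl: no H
  1 × F: no H
  1 × O: no H
  Total hydrogens = 6.

6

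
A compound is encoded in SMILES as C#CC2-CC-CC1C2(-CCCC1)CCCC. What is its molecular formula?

C16H26

Heavy atoms from the SMILES: 16 C.
Implicit hydrogens by atom environment:
  10 × C: 2 H each → 20
  3 × C: 1 H each → 3
  2 × C: no H
  1 × C: 3 H
  Total hydrogens = 26.
Molecular formula: C16H26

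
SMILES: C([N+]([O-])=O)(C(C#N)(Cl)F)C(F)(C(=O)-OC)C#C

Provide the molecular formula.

C8H5ClF2N2O4

Heavy atoms from the SMILES: 8 C, 1 Cl, 2 F, 2 N, 4 O.
Implicit hydrogens by atom environment:
  5 × C: no H
  3 × O: no H
  2 × C: 1 H each → 2
  2 × F: no H
  1 × C: 3 H
  1 × Cl: no H
  1 × N: no H
  1 × N (charge +1): no H
  1 × O (charge -1): no H
  Total hydrogens = 5.
Molecular formula: C8H5ClF2N2O4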